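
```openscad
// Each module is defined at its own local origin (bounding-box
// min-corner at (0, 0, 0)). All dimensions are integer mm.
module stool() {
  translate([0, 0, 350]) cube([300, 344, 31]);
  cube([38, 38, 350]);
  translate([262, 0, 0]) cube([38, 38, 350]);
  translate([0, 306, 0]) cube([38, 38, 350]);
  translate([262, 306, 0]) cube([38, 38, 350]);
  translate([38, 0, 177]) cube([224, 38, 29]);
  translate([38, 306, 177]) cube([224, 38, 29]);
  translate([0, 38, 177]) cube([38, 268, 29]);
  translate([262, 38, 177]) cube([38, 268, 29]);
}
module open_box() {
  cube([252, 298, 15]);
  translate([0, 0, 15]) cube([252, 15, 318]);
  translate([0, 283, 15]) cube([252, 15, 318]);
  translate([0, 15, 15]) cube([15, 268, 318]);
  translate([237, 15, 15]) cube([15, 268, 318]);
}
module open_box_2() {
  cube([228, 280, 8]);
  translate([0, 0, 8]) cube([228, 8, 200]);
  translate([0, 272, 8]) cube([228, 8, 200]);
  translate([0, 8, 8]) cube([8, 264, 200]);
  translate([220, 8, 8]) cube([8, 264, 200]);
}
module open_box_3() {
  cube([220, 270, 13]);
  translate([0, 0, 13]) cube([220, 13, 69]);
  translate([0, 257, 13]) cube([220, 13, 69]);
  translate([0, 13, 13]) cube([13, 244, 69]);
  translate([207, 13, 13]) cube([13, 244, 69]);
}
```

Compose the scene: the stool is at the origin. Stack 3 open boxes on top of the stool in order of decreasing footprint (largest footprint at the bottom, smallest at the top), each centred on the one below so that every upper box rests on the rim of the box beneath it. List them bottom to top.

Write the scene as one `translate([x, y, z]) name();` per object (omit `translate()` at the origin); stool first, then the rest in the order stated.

stool();
translate([24, 23, 381]) open_box();
translate([36, 32, 714]) open_box_2();
translate([40, 37, 922]) open_box_3();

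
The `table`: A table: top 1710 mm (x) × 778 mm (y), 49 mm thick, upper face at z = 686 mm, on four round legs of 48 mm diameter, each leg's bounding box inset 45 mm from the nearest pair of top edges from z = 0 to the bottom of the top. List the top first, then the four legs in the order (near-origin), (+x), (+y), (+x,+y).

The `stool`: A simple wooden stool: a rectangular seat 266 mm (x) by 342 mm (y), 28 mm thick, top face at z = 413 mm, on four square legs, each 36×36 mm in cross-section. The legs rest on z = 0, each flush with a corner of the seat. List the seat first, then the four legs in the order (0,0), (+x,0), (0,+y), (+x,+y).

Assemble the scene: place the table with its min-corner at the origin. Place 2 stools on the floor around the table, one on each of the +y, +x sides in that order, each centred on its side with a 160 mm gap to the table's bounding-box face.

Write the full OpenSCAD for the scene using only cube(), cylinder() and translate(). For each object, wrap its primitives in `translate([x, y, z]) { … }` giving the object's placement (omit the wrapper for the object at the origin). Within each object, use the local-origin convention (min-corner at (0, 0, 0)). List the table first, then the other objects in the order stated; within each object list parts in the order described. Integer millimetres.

translate([0, 0, 637]) cube([1710, 778, 49]);
translate([69, 69, 0]) cylinder(h = 637, r = 24);
translate([1641, 69, 0]) cylinder(h = 637, r = 24);
translate([69, 709, 0]) cylinder(h = 637, r = 24);
translate([1641, 709, 0]) cylinder(h = 637, r = 24);
translate([722, 938, 0]) {
  translate([0, 0, 385]) cube([266, 342, 28]);
  cube([36, 36, 385]);
  translate([230, 0, 0]) cube([36, 36, 385]);
  translate([0, 306, 0]) cube([36, 36, 385]);
  translate([230, 306, 0]) cube([36, 36, 385]);
}
translate([1870, 218, 0]) {
  translate([0, 0, 385]) cube([266, 342, 28]);
  cube([36, 36, 385]);
  translate([230, 0, 0]) cube([36, 36, 385]);
  translate([0, 306, 0]) cube([36, 36, 385]);
  translate([230, 306, 0]) cube([36, 36, 385]);
}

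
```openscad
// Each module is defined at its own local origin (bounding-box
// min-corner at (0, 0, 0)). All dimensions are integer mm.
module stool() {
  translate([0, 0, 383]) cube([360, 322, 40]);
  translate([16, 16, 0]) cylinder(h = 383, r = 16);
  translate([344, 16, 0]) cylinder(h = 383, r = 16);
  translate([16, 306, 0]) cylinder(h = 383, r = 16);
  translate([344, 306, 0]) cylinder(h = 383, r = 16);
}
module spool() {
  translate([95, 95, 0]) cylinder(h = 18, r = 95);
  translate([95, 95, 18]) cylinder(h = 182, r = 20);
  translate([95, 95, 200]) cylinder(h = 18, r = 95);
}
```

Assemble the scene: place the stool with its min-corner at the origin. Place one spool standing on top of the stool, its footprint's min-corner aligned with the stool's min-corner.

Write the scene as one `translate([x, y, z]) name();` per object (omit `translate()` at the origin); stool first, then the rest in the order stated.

stool();
translate([0, 0, 423]) spool();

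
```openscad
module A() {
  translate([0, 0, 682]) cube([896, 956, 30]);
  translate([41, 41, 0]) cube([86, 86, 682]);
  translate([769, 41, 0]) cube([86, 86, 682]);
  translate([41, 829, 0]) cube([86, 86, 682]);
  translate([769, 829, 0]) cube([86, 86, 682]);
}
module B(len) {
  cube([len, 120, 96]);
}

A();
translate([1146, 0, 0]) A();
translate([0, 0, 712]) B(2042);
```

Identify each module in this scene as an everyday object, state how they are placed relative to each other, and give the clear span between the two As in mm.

Second table starts at x = 1146; first ends at x = 896; clear span = 1146 − 896 = 250 mm.

A is a table. B is a beam. A beam spans the tops of two tables. The clear span between the two tables is 250 mm.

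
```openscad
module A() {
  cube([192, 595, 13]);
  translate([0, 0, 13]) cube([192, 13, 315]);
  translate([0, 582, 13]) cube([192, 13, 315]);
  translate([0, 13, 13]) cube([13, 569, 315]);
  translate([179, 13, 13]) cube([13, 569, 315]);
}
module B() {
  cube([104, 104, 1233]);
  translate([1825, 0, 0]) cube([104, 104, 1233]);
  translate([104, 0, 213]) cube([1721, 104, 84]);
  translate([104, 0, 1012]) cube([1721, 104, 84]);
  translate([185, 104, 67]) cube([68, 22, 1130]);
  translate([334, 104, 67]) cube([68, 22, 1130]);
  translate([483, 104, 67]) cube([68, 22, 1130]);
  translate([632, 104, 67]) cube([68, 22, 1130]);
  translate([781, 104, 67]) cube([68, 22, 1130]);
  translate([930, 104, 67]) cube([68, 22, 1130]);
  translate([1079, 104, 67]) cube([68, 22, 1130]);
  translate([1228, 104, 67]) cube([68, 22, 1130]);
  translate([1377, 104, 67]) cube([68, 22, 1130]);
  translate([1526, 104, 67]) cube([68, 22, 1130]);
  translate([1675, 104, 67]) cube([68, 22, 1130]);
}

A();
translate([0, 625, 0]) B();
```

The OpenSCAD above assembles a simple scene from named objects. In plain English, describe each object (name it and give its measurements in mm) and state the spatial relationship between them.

A is an open-topped rectangular box: outside dimensions 192×595×328 mm, with a uniform wall and base thickness of 13 mm. The base is a full 192×595 slab on the floor; four walls sit on top of the base. The front and back walls (the −y and +y sides) span the full width; the two side walls fit between them.

B is a fence section. Two 104×104 mm posts, 1233 mm tall, stand on the floor with a clear span of 1721 mm between their inner faces. Two horizontal rails of 104×84 mm section span the gap between the posts with their undersides at z = 213 mm and z = 1012 mm, flush with the posts' −y face. 11 pickets, each 68 mm wide, 22 mm thick and 1130 mm tall, are fixed to the +y face of the rails with their bottoms at z = 67 mm, evenly spaced across the span with equal gaps (rounded down to the nearest mm) at the −x end and between each pair — any rounding remainder accumulates at the +x end.

The fence section is on the floor beside the open box on its +y side.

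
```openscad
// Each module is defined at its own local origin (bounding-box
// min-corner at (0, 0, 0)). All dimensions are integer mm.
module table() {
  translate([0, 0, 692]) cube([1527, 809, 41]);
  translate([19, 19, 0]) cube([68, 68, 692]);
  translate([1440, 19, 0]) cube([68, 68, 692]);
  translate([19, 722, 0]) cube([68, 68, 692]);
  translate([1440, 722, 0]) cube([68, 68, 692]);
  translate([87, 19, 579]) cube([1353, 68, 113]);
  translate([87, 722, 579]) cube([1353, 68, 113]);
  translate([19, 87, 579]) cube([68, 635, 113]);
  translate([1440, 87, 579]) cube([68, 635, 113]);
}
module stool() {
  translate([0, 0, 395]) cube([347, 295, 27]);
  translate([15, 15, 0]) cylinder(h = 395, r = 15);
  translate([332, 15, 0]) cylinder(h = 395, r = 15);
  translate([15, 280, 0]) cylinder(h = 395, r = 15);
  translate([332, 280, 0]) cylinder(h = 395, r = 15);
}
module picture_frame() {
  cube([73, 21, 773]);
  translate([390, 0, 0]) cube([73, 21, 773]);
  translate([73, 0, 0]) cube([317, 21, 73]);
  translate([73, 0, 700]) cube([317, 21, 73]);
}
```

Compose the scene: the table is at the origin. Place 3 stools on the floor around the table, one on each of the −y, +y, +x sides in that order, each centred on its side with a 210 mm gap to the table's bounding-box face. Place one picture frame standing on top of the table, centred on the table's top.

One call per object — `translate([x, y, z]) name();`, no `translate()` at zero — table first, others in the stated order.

table();
translate([590, -505, 0]) stool();
translate([590, 1019, 0]) stool();
translate([1737, 257, 0]) stool();
translate([532, 394, 733]) picture_frame();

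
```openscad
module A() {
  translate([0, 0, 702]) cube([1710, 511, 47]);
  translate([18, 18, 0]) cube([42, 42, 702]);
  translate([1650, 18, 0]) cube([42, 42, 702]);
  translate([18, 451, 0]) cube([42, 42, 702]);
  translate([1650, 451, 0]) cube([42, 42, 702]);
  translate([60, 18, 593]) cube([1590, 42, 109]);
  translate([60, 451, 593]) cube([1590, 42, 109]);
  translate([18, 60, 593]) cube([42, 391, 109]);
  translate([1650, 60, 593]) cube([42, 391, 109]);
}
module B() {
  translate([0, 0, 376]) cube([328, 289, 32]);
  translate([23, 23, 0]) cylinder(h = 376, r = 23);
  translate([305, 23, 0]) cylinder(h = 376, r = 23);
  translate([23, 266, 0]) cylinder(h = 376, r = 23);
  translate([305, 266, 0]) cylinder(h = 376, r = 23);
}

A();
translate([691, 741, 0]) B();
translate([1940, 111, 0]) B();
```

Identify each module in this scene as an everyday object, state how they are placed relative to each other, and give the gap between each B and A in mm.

Each stool's nearest face is 230 mm from the table's bounding box.

A is a table. B is a stool. Two stools sit around the table at the +y, +x sides. The gap between each stool and the table is 230 mm.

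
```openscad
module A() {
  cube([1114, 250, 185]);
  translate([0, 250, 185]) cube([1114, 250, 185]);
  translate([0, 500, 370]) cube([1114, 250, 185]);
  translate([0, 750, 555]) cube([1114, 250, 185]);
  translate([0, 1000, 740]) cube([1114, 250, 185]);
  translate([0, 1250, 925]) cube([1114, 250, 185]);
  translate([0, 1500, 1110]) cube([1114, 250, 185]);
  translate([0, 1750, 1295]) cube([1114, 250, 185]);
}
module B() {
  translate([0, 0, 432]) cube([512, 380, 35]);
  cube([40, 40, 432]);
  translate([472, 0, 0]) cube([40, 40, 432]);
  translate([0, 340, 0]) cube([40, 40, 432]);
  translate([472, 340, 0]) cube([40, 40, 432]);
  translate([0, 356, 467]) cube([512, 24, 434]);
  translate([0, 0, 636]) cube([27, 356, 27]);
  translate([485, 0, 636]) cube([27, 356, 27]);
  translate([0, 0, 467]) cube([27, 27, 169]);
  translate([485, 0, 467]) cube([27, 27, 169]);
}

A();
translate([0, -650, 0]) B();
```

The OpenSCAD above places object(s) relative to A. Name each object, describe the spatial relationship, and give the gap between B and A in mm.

The chair's nearest face is 270 mm from the staircase's −y face.

A is a staircase. B is a chair. The chair is on the floor beside the staircase on its −y side. The gap between the chair and the staircase is 270 mm.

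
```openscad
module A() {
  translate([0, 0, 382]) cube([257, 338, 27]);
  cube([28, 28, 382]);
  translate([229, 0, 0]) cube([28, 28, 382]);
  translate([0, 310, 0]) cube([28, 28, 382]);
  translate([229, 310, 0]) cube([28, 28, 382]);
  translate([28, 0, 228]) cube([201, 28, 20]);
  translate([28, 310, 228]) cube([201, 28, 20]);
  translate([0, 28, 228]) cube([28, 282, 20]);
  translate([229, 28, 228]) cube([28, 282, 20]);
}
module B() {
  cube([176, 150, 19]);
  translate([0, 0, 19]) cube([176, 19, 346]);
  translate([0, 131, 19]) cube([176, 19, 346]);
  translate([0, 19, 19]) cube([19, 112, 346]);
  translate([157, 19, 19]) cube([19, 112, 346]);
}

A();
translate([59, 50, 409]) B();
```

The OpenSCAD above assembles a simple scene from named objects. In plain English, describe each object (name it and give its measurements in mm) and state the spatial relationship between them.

A is a simple wooden stool: a rectangular seat 257 mm (x) by 338 mm (y), 27 mm thick, top face at z = 409 mm, on four square legs, each 28×28 mm in cross-section. The legs rest on z = 0, each flush with a corner of the seat. Four stretchers, 28 mm wide and 20 mm tall, connect adjacent legs with their undersides at z = 228 mm, each running between the inner faces of the legs it joins and aligned with the legs' outer faces on the other axis.

B is an open storage box with external size 176×150×365 mm and wall thickness 19 mm (the base is also 19 mm thick). The base covers the whole footprint; the four walls stand on the base, with the y-facing walls full-width and the x-facing walls fitting between their inner faces.

The open box is on top of the stool.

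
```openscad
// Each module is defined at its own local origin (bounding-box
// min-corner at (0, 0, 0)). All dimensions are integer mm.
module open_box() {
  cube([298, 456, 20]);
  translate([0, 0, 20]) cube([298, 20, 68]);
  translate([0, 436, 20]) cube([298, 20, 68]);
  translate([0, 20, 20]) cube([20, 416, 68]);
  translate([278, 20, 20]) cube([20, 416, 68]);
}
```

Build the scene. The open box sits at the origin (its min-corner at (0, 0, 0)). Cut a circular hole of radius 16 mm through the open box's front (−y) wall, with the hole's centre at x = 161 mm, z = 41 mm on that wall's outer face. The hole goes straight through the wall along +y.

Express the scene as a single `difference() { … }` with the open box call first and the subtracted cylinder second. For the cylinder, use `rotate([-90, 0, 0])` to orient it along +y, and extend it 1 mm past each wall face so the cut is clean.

difference() {
  open_box();
  translate([161, -1, 41]) rotate([-90, 0, 0]) cylinder(h = 22, r = 16);
}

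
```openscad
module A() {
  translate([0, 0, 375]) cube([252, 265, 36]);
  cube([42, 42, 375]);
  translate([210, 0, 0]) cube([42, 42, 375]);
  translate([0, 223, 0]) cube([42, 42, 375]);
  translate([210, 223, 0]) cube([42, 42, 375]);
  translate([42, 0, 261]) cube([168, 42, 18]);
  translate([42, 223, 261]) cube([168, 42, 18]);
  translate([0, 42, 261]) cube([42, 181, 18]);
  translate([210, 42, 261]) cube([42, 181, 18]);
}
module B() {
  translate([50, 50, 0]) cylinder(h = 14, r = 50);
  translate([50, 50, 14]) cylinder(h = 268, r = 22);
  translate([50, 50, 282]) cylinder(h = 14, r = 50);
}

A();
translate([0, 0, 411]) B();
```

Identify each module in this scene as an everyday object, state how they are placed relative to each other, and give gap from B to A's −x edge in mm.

The spool's min-x is at 0; the stool's min-x is 0; gap = 0 mm.

A is a stool. B is a spool. The spool is on top of the stool. The gap from the spool to the stool's −x edge is 0 mm.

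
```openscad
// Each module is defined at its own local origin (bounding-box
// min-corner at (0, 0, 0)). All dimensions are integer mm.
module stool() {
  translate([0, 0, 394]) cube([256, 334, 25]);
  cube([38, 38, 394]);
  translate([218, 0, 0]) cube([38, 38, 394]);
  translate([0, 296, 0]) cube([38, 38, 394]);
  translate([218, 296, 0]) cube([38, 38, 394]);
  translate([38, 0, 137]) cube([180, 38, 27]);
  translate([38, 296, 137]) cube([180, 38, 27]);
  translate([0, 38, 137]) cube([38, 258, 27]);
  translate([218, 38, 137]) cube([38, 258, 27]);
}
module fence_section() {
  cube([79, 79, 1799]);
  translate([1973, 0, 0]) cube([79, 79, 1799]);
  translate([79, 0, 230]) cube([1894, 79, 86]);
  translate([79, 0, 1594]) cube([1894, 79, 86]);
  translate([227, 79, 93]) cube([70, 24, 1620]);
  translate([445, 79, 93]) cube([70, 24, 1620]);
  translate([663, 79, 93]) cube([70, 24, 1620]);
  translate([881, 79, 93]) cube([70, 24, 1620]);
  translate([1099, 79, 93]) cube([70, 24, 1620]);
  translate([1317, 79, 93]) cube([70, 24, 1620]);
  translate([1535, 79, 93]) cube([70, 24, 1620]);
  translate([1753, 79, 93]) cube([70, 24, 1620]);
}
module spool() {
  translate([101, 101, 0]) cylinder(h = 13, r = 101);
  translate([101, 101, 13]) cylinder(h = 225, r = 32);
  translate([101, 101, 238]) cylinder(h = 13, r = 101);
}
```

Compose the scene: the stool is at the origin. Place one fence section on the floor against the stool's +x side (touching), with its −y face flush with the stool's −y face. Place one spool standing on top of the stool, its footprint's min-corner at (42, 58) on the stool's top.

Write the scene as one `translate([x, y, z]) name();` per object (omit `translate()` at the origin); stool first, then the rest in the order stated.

stool();
translate([256, 0, 0]) fence_section();
translate([42, 58, 419]) spool();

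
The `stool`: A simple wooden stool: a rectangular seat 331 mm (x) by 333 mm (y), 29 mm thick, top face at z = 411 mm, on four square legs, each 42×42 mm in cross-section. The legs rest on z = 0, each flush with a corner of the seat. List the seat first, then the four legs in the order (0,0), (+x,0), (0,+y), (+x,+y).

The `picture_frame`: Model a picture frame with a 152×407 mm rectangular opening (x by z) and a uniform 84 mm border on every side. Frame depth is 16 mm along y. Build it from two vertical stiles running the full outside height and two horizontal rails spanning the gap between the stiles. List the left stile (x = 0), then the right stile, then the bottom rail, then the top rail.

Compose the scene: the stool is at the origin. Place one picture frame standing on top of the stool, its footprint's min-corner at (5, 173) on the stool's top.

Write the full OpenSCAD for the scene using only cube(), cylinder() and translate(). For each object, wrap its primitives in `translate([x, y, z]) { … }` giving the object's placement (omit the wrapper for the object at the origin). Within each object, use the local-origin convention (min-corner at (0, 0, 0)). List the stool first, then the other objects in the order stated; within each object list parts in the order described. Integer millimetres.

translate([0, 0, 382]) cube([331, 333, 29]);
cube([42, 42, 382]);
translate([289, 0, 0]) cube([42, 42, 382]);
translate([0, 291, 0]) cube([42, 42, 382]);
translate([289, 291, 0]) cube([42, 42, 382]);
translate([5, 173, 411]) {
  cube([84, 16, 575]);
  translate([236, 0, 0]) cube([84, 16, 575]);
  translate([84, 0, 0]) cube([152, 16, 84]);
  translate([84, 0, 491]) cube([152, 16, 84]);
}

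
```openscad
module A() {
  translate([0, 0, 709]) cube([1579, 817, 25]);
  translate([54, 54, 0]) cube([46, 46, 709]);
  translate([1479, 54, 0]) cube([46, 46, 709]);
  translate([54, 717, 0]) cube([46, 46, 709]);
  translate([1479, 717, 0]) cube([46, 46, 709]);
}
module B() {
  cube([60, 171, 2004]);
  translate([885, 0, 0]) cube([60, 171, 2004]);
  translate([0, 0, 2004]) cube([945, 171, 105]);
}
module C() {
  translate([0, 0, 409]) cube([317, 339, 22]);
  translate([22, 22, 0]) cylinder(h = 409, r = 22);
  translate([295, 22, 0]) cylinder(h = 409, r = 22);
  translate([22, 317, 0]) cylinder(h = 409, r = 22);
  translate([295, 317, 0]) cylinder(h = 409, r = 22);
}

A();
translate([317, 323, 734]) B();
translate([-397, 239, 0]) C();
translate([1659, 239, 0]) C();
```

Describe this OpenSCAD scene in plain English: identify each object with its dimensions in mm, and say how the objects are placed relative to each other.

A is a rectangular dining table. The top is 1579×817×25 mm with its upper surface at z = 734 mm. It stands on four 46×46 mm square legs, each inset 54 mm from the nearest pair of top edges, running from the floor to the underside of the top.

B is a door frame. The clear opening is 825 mm wide and 2004 mm high. Two 60 mm wide jambs, 171 mm deep, stand either side of the opening from the floor to the top of the opening. A 105 mm thick head sits across the top of both jambs, spanning the full outside width of the frame.

C is a four-legged stool. The seat is 317×339 mm, 22 mm thick, top at z = 431 mm. It stands on four round legs, each 44 mm in diameter, from z = 0 to the seat underside, each leg's axis is inset half a diameter from the nearest pair of seat edges (so the leg's bounding box is flush with the corner).

The door frame is on top of the table, centred. Two stools sit around the table at the −x, +x sides.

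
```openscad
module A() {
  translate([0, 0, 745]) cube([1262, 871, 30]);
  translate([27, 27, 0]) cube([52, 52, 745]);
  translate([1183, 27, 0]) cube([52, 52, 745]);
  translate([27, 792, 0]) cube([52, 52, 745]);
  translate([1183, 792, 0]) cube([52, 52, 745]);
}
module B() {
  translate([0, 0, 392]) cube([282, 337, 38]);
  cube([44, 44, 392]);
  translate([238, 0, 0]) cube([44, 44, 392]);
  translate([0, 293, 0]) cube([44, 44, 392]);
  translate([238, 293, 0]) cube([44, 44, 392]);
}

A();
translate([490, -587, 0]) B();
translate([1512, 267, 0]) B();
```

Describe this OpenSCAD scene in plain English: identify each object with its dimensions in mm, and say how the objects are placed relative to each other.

A is a table: top 1262 mm (x) × 871 mm (y), 30 mm thick, upper face at z = 775 mm, on four 52×52 mm square legs, each inset 27 mm from the nearest pair of top edges, running from z = 0 to the bottom of the top.

B is a simple wooden stool: a rectangular seat 282 mm (x) by 337 mm (y), 38 mm thick, top face at z = 430 mm, on four square legs, each 44×44 mm in cross-section. The legs rest on z = 0, each flush with a corner of the seat.

Two stools sit around the table at the −y, +x sides.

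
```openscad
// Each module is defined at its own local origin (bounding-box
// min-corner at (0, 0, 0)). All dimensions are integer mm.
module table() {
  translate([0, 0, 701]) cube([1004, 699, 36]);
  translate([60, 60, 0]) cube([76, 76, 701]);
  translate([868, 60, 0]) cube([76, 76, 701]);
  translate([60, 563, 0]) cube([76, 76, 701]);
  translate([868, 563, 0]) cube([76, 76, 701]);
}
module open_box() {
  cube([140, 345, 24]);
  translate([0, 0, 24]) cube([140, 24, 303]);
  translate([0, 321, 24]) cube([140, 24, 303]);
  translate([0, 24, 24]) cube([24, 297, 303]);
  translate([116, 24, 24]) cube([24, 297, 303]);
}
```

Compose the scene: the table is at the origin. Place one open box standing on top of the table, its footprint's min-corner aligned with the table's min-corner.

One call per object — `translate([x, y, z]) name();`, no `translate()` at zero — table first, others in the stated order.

table();
translate([0, 0, 737]) open_box();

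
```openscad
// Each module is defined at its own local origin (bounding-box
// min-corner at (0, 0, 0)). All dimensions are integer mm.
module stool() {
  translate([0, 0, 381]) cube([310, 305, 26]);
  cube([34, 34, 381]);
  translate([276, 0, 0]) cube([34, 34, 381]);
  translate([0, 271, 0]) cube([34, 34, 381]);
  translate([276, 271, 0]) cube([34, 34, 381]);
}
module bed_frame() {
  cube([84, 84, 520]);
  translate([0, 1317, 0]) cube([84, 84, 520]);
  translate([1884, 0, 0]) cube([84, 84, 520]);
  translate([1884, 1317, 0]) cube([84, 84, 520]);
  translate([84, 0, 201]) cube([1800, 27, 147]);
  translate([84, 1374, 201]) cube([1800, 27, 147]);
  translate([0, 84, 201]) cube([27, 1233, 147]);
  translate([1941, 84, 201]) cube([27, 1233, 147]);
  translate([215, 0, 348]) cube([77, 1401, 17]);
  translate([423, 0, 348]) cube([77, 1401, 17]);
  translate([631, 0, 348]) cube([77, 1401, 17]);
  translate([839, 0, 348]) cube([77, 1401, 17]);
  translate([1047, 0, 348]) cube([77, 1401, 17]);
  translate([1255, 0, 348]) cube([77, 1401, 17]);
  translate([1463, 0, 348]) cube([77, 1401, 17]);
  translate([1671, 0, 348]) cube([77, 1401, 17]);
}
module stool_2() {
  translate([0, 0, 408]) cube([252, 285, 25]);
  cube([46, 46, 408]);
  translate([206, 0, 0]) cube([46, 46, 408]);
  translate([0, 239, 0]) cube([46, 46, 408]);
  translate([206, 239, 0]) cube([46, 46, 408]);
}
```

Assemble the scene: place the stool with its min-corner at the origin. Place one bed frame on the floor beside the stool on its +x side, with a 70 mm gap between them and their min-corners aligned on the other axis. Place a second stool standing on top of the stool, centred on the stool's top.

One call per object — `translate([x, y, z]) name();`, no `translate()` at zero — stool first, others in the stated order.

stool();
translate([380, 0, 0]) bed_frame();
translate([29, 10, 407]) stool_2();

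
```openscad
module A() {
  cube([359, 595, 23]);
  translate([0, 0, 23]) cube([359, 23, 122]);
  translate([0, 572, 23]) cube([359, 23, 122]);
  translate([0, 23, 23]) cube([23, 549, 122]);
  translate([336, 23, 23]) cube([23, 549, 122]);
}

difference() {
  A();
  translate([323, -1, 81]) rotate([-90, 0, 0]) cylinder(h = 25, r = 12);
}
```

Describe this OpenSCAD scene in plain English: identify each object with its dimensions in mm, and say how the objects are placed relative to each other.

A is an open-topped rectangular box: outside dimensions 359×595×145 mm, with a uniform wall and base thickness of 23 mm. The base is a full 359×595 slab on the floor; four walls sit on top of the base. The front and back walls (the −y and +y sides) span the full width; the two side walls fit between them.

The open box has a circular hole of radius 12 mm through its front wall, centred at (x = 323, z = 81).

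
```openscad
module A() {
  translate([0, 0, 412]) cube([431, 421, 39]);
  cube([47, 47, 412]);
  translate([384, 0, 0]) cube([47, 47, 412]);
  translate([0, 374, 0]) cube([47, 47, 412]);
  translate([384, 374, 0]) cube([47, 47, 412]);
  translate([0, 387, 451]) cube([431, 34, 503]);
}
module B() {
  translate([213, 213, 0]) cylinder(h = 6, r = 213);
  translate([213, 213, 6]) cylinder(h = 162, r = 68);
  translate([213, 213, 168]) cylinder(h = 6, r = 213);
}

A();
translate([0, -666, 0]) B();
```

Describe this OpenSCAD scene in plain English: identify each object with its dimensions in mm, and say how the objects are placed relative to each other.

A is a chair: 431×421 mm seat, 39 mm thick, top at z = 451 mm, on four 47 mm square corner legs flush with the seat edges. A 34 mm thick backrest slab spans the full seat width, extending 503 mm above the seat top, its back face flush with the seat's +y edge.

B is a spool: two coaxial disc flanges of radius 213 mm and thickness 6 mm, joined by a core cylinder of radius 68 mm and height 162 mm. The lower flange rests on z = 0 and the three cylinders share a vertical axis.

The spool is on the floor beside the chair on its −y side.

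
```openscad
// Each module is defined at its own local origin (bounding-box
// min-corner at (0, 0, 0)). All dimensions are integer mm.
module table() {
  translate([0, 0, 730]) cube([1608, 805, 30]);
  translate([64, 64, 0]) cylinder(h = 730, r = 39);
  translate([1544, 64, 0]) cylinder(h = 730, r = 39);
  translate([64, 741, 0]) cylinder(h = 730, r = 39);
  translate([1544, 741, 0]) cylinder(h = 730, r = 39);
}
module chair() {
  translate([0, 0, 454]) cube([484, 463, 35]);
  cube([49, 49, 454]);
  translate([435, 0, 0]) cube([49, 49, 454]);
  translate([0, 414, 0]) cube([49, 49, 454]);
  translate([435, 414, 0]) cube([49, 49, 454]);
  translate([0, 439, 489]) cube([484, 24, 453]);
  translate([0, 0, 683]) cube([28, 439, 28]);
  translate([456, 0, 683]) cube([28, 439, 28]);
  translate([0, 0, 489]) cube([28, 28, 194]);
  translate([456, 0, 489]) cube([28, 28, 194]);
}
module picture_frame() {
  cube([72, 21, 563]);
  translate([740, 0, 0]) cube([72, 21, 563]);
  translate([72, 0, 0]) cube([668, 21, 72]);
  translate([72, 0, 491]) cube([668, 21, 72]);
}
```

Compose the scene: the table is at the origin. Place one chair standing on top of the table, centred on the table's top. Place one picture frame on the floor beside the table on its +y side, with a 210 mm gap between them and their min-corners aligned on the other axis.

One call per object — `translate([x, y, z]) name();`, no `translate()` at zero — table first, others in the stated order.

table();
translate([562, 171, 760]) chair();
translate([0, 1015, 0]) picture_frame();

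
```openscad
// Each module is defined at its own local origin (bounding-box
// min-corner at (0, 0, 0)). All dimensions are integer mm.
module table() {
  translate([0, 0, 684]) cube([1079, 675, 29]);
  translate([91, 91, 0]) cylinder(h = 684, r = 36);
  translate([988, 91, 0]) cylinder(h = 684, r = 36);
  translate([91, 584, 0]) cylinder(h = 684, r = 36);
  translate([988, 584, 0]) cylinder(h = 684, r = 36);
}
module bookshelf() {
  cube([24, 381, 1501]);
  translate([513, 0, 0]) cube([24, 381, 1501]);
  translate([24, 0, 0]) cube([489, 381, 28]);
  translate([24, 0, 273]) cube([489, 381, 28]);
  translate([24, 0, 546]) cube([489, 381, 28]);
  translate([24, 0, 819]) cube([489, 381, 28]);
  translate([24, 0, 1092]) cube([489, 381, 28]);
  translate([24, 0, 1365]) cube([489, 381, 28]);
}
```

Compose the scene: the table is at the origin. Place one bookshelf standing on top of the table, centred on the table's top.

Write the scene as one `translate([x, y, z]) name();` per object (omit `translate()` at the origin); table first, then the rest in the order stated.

table();
translate([271, 147, 713]) bookshelf();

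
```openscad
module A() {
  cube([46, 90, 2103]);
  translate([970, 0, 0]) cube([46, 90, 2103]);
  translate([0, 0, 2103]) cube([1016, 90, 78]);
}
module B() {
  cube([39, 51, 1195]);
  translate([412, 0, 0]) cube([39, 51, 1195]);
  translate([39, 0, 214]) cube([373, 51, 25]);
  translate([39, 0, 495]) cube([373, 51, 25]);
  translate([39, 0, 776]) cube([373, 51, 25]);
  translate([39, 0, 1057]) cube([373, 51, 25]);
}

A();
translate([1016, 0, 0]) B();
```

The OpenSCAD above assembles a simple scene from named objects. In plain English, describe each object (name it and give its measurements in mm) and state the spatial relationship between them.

A is a door frame. The clear opening is 924 mm wide and 2103 mm high. Two 46 mm wide jambs, 90 mm deep, stand either side of the opening from the floor to the top of the opening. A 78 mm thick head sits across the top of both jambs, spanning the full outside width of the frame.

B is a wooden ladder with two side rails of 39×51 mm section and 1195 mm height, set 451 mm apart overall. Between them run 4 rectangular rungs (51 mm deep, 25 mm thick), front faces flush with the rails' −y face. The bottom of the first rung is 214 mm above the floor and each subsequent rung is 281 mm higher than the one below.

The ladder is against the door frame's +x side, with their −y faces flush.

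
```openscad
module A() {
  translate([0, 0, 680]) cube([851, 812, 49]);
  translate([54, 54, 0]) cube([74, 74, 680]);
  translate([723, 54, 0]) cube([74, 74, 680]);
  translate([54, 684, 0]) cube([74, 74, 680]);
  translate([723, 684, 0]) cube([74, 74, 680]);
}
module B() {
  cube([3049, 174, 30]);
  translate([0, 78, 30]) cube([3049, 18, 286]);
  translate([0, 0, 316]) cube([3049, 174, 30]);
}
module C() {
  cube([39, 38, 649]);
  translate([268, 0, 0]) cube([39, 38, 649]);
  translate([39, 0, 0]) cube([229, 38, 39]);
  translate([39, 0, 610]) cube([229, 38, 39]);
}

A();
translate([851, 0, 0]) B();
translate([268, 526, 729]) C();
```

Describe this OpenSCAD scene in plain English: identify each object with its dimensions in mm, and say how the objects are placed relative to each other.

A is a table with a 851×812 mm rectangular top, 49 mm thick, top surface at z = 729 mm, supported by four 74×74 mm square legs, each inset 54 mm from the nearest pair of top edges, running from the floor.

B is an I-beam lying along x, 3049 mm long. Overall section height 346 mm. Two flanges 174 mm wide (y) and 30 mm thick, one on the floor and one at the top; a web 18 mm thick runs between them, centred on the flange width.

C is a picture frame with a 229×571 mm rectangular opening (x by z) and a uniform 39 mm border on every side. Frame depth is 38 mm along y. It is built from two vertical stiles running the full outside height and two horizontal rails spanning the gap between the stiles.

The I-beam is against the table's +x side, with their −y faces flush. The picture frame is on top of the table.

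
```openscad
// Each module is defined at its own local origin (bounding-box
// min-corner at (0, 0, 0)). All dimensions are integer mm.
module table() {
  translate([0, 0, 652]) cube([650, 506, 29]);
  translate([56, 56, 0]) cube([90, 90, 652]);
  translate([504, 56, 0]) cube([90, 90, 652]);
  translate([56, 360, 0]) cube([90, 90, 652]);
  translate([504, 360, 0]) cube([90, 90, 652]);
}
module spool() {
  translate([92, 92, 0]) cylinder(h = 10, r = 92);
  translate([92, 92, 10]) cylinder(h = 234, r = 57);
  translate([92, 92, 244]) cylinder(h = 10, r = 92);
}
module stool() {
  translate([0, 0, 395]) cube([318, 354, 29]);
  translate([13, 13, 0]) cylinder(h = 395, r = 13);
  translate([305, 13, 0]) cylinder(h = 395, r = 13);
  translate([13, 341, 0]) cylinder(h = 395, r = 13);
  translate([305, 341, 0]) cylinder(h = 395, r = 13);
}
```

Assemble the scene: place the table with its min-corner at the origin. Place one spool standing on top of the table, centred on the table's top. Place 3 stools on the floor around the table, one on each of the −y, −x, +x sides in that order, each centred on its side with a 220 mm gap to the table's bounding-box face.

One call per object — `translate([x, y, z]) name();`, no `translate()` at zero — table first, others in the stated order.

table();
translate([233, 161, 681]) spool();
translate([166, -574, 0]) stool();
translate([-538, 76, 0]) stool();
translate([870, 76, 0]) stool();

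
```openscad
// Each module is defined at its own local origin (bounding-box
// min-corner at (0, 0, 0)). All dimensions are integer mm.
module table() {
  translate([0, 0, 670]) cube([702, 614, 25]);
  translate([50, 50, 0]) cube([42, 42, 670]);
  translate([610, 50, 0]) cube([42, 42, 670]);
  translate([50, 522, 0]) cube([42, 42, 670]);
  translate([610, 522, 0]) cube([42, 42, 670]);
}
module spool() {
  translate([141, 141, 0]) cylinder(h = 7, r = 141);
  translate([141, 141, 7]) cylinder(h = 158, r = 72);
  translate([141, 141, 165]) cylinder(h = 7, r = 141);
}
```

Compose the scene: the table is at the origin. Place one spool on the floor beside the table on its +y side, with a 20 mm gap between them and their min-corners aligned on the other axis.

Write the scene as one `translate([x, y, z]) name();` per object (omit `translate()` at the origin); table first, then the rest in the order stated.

table();
translate([0, 634, 0]) spool();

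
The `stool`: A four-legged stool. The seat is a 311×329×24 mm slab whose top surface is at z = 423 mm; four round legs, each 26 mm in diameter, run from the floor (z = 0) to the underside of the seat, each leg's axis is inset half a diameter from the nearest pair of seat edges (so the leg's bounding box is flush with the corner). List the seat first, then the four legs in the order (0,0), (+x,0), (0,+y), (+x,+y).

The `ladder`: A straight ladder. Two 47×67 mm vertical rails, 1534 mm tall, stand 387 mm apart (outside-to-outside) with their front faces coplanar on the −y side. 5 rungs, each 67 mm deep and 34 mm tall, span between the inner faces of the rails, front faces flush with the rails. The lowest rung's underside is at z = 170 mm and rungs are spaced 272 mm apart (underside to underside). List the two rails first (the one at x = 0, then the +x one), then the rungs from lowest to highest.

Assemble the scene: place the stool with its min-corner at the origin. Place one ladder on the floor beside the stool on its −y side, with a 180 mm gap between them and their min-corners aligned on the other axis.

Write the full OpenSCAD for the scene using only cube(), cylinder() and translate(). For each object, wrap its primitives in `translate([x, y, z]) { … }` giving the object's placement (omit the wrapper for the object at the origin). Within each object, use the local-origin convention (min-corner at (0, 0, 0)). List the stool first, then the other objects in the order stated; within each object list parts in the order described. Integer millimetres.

translate([0, 0, 399]) cube([311, 329, 24]);
translate([13, 13, 0]) cylinder(h = 399, r = 13);
translate([298, 13, 0]) cylinder(h = 399, r = 13);
translate([13, 316, 0]) cylinder(h = 399, r = 13);
translate([298, 316, 0]) cylinder(h = 399, r = 13);
translate([0, -247, 0]) {
  cube([47, 67, 1534]);
  translate([340, 0, 0]) cube([47, 67, 1534]);
  translate([47, 0, 170]) cube([293, 67, 34]);
  translate([47, 0, 442]) cube([293, 67, 34]);
  translate([47, 0, 714]) cube([293, 67, 34]);
  translate([47, 0, 986]) cube([293, 67, 34]);
  translate([47, 0, 1258]) cube([293, 67, 34]);
}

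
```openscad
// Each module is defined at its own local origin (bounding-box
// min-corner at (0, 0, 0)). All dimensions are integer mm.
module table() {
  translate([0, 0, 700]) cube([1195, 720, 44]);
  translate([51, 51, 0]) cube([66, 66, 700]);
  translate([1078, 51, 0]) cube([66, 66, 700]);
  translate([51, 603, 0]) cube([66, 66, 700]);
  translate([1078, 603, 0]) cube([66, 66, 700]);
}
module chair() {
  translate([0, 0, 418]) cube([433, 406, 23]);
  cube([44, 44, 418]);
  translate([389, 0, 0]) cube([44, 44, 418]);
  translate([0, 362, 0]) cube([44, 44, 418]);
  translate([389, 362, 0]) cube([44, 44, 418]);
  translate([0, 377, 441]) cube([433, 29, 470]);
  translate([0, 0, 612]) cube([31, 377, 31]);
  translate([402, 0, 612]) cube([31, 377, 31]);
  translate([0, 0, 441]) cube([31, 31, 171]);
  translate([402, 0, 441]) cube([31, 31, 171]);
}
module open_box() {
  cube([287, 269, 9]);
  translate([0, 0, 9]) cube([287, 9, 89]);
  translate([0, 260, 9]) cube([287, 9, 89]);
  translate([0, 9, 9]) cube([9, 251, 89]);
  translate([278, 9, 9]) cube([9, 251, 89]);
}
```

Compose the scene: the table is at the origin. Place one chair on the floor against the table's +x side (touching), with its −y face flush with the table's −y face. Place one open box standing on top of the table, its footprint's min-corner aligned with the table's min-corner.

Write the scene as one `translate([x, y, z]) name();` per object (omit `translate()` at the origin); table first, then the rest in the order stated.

table();
translate([1195, 0, 0]) chair();
translate([0, 0, 744]) open_box();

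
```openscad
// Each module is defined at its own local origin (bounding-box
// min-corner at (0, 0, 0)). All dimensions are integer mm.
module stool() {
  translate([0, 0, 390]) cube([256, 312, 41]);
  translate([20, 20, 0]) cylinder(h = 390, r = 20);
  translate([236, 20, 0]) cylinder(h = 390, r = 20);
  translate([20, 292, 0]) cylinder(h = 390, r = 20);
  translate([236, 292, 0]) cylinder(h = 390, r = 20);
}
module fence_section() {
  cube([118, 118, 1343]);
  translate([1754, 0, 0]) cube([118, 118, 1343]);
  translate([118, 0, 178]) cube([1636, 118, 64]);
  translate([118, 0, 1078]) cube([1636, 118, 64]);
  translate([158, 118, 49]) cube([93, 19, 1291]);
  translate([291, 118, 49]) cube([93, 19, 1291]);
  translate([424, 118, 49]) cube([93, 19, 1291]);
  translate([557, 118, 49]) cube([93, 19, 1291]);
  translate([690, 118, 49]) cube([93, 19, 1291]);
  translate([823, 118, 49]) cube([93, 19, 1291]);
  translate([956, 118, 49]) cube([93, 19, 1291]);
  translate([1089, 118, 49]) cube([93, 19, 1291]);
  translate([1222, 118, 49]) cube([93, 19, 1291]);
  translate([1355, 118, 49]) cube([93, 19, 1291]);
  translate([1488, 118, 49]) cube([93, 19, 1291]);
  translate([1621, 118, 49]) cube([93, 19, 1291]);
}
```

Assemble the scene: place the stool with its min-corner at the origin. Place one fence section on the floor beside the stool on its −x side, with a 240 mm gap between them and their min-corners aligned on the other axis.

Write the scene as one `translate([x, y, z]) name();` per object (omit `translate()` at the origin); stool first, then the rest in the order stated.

stool();
translate([-2112, 0, 0]) fence_section();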